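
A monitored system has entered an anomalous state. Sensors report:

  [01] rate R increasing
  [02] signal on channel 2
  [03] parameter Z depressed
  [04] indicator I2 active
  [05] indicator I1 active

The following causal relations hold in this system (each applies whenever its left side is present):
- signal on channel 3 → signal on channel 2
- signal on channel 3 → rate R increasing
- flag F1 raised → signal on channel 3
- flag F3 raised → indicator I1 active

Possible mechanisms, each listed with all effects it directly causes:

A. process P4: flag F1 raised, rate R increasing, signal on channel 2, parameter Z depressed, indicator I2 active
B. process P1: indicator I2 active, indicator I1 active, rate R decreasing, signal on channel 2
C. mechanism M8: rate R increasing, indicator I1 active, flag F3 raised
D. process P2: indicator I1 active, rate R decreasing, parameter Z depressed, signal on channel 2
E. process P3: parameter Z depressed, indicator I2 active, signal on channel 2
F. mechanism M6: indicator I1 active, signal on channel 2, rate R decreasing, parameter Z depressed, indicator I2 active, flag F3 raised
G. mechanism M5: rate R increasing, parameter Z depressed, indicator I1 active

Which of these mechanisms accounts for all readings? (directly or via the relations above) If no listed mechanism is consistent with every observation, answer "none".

Testing each hypothesis:
(A) process P4 — does not account for indicator I1 active
(B) process P1 — rate R increasing -; signal on channel 2 +; parameter Z depressed -; indicator I2 active +; indicator I1 active +
(C) mechanism M8 — rate R increasing +; signal on channel 2 -; parameter Z depressed -; indicator I2 active -; indicator I1 active +
(D) process P2 — fails on rate R increasing, indicator I2 active (predicts rate R decreasing, not rate R increasing)
(E) process P3 — rate R increasing -; signal on channel 2 +; parameter Z depressed +; indicator I2 active +; indicator I1 active -
(F) mechanism M6 — fails on rate R increasing (predicts rate R decreasing, not rate R increasing)
(G) mechanism M5 — rate R increasing +; signal on channel 2 -; parameter Z depressed +; indicator I2 active -; indicator I1 active +
No candidate is consistent with all observations.

none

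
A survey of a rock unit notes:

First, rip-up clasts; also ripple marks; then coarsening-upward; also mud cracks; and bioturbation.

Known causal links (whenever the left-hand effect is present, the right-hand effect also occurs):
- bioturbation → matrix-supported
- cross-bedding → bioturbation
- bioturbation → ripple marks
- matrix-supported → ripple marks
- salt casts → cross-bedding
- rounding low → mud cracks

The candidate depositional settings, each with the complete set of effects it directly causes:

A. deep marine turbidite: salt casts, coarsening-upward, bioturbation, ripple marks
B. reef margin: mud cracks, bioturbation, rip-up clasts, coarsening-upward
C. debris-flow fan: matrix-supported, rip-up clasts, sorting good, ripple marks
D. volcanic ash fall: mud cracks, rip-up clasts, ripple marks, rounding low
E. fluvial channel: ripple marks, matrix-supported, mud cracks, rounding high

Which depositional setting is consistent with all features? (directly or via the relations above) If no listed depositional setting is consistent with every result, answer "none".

B

Checking each candidate against the observations:
(A) deep marine turbidite — does not account for rip-up clasts, mud cracks
(B) reef margin — accounts for every observation (ripple marks through bioturbation → ripple marks)
(C) debris-flow fan — does not account for coarsening-upward, mud cracks, bioturbation
(D) volcanic ash fall — does not account for coarsening-upward, bioturbation
(E) fluvial channel — does not account for rip-up clasts, coarsening-upward, bioturbation
Only (B) is consistent with every observation.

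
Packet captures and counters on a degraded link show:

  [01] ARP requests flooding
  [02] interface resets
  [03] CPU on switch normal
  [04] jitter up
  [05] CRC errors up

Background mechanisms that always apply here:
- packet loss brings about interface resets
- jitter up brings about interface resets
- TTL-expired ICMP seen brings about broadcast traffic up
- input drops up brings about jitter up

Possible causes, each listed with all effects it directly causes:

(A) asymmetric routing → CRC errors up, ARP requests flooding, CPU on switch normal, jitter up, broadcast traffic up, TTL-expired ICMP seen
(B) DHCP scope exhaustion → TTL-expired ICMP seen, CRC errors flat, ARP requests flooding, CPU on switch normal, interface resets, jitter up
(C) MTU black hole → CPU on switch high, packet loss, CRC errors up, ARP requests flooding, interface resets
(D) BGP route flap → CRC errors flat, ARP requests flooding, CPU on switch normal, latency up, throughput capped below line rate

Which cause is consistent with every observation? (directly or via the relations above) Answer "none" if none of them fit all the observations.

A

For each candidate, compare predicted effects to what was observed:
(A) asymmetric routing — ARP requests flooding match; interface resets match (through jitter up → interface resets); CPU on switch normal match; jitter up match; CRC errors up match
(B) DHCP scope exhaustion — ARP requests flooding match; interface resets match; CPU on switch normal match; jitter up match; CRC errors up miss
(C) MTU black hole — ARP requests flooding match; interface resets match; CPU on switch normal miss; jitter up miss; CRC errors up match
(D) BGP route flap — fails on interface resets, jitter up, CRC errors up (predicts CRC errors flat, not CRC errors up)
(A) is the only candidate with no mismatches.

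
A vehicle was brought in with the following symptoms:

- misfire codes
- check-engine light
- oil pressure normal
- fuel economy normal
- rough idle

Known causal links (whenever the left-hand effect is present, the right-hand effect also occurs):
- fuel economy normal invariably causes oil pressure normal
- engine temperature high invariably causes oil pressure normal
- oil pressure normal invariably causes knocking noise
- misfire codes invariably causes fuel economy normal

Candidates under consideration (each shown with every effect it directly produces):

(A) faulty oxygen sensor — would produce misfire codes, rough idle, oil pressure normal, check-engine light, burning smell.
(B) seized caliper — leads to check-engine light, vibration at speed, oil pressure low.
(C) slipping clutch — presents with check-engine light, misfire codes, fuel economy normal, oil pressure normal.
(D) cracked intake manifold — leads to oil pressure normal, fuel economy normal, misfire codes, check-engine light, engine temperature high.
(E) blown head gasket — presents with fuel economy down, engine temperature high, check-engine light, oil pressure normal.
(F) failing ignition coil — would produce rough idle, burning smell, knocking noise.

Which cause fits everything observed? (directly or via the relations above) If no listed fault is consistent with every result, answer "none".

Checking each candidate against the observations:
(A) faulty oxygen sensor — accounts for every observation (fuel economy normal through misfire codes → fuel economy normal)
(B) seized caliper — fails on misfire codes, oil pressure normal, fuel economy normal, rough idle (predicts oil pressure low, not oil pressure normal)
(C) slipping clutch — misfire codes ✓; check-engine light ✓; oil pressure normal ✓; fuel economy normal ✓; rough idle ✗
(D) cracked intake manifold — misfire codes ✓; check-engine light ✓; oil pressure normal ✓; fuel economy normal ✓; rough idle ✗
(E) blown head gasket — fails on misfire codes, fuel economy normal, rough idle (predicts fuel economy down, not fuel economy normal)
(F) failing ignition coil — misfire codes ✗; check-engine light ✗; oil pressure normal ✗; fuel economy normal ✗; rough idle ✓
(A) is the only candidate with no mismatches.

A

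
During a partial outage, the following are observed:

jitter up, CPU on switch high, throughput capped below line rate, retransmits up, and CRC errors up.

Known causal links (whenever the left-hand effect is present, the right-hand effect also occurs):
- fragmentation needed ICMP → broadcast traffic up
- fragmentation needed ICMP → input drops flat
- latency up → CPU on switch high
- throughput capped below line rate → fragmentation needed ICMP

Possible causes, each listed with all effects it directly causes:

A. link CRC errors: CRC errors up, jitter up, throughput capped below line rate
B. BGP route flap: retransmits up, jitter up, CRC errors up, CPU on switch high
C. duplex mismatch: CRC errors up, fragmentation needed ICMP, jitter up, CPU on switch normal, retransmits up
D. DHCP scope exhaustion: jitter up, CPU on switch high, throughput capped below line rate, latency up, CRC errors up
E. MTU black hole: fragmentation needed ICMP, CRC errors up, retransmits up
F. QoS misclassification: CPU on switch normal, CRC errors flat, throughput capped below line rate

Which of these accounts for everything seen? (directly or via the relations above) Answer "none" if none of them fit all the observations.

none

Per-candidate check:
(A) link CRC errors — does not account for CPU on switch high, retransmits up
(B) BGP route flap — jitter up yes; CPU on switch high yes; throughput capped below line rate NO; retransmits up yes; CRC errors up yes
(C) duplex mismatch — fails on CPU on switch high, throughput capped below line rate (predicts CPU on switch normal, not CPU on switch high)
(D) DHCP scope exhaustion — jitter up yes; CPU on switch high yes; throughput capped below line rate yes; retransmits up NO; CRC errors up yes
(E) MTU black hole — does not account for jitter up, CPU on switch high, throughput capped below line rate
(F) QoS misclassification — fails on jitter up, CPU on switch high, retransmits up, CRC errors up (predicts CPU on switch normal, not CPU on switch high; predicts CRC errors flat, not CRC errors up)
Every candidate fails on at least one observation.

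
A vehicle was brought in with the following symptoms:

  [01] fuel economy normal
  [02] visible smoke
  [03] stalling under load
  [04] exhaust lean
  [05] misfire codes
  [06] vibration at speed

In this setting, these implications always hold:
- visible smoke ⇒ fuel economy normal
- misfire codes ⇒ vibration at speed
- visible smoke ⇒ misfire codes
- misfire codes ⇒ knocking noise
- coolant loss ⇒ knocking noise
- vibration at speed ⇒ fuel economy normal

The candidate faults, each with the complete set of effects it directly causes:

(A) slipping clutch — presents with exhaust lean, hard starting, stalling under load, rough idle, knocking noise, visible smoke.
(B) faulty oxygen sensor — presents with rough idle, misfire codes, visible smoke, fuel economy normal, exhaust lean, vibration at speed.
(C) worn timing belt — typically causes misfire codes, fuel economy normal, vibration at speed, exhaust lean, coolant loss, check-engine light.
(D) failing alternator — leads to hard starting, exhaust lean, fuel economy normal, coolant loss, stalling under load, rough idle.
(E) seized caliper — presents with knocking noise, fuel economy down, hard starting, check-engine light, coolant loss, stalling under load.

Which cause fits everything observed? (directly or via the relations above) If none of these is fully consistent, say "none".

Per-candidate check:
(A) slipping clutch — accounts for every observation (fuel economy normal through visible smoke → fuel economy normal)
(B) faulty oxygen sensor — fuel economy normal match; visible smoke match; stalling under load miss; exhaust lean match; misfire codes match; vibration at speed match
(C) worn timing belt — fuel economy normal match; visible smoke miss; stalling under load miss; exhaust lean match; misfire codes match; vibration at speed match
(D) failing alternator — does not account for visible smoke, misfire codes, vibration at speed
(E) seized caliper — fails on fuel economy normal, visible smoke, exhaust lean, misfire codes, vibration at speed (predicts fuel economy down, not fuel economy normal)
(A) alone accounts for all the evidence.

A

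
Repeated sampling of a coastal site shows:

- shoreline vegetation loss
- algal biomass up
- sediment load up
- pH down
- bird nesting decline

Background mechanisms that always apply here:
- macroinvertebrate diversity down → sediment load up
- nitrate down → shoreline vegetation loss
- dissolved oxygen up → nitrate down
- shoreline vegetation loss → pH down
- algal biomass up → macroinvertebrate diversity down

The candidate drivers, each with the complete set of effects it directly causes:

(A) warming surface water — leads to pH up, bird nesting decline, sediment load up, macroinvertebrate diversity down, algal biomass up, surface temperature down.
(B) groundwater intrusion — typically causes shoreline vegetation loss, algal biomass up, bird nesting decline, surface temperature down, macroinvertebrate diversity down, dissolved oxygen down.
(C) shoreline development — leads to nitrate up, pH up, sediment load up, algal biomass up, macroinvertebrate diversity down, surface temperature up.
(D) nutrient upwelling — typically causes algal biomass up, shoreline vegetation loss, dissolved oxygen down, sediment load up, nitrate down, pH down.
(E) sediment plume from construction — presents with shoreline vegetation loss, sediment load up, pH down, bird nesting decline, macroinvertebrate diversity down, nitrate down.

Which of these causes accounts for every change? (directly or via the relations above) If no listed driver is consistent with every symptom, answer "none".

B

Checking each candidate against the observations:
(A) warming surface water — shoreline vegetation loss -; algal biomass up +; sediment load up +; pH down -; bird nesting decline +
(B) groundwater intrusion — accounts for every observation (sediment load up via macroinvertebrate diversity down → sediment load up)
(C) shoreline development — shoreline vegetation loss -; algal biomass up +; sediment load up +; pH down -; bird nesting decline -
(D) nutrient upwelling — shoreline vegetation loss +; algal biomass up +; sediment load up +; pH down +; bird nesting decline -
(E) sediment plume from construction — shoreline vegetation loss +; algal biomass up -; sediment load up +; pH down +; bird nesting decline +
Only (B) is consistent with every observation.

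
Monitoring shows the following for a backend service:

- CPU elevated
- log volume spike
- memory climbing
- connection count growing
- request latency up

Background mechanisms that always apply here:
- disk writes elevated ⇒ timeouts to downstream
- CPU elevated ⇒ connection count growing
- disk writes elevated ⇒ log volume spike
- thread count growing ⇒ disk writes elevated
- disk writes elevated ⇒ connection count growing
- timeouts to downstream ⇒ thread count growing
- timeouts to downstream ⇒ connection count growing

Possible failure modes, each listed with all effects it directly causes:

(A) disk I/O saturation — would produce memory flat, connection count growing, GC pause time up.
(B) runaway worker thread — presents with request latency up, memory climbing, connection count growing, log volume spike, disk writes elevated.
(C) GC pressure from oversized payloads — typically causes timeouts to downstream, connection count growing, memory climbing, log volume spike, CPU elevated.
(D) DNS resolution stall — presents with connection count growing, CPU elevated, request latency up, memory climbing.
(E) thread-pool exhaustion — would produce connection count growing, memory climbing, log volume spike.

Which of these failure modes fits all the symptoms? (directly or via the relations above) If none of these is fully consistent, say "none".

none

Checking each candidate against the observations:
(A) disk I/O saturation — CPU elevated ✗; log volume spike ✗; memory climbing ✗; connection count growing ✓; request latency up ✗
(B) runaway worker thread — CPU elevated ✗; log volume spike ✓; memory climbing ✓; connection count growing ✓; request latency up ✓
(C) GC pressure from oversized payloads — CPU elevated ✓; log volume spike ✓; memory climbing ✓; connection count growing ✓; request latency up ✗
(D) DNS resolution stall — does not account for log volume spike
(E) thread-pool exhaustion — CPU elevated ✗; log volume spike ✓; memory climbing ✓; connection count growing ✓; request latency up ✗
None of the listed candidates fits everything.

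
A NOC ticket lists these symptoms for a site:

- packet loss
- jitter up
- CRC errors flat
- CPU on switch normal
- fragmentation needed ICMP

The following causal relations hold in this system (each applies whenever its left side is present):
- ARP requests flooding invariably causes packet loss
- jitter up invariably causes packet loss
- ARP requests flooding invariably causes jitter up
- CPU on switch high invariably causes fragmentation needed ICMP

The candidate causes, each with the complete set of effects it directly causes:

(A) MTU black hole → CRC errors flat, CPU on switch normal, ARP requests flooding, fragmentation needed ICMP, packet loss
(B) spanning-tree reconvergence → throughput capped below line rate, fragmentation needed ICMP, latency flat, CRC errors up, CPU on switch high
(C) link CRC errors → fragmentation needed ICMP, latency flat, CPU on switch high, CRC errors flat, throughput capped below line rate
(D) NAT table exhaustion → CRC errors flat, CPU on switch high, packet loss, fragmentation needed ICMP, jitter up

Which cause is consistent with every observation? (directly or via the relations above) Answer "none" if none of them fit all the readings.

A

Per-candidate check:
(A) MTU black hole — packet loss match; jitter up match (by ARP requests flooding → jitter up); CRC errors flat match; CPU on switch normal match; fragmentation needed ICMP match
(B) spanning-tree reconvergence — packet loss miss; jitter up miss; CRC errors flat miss; CPU on switch normal miss; fragmentation needed ICMP match
(C) link CRC errors — packet loss miss; jitter up miss; CRC errors flat match; CPU on switch normal miss; fragmentation needed ICMP match
(D) NAT table exhaustion — fails on CPU on switch normal (predicts CPU on switch high, not CPU on switch normal)
Only (A) is consistent with every observation.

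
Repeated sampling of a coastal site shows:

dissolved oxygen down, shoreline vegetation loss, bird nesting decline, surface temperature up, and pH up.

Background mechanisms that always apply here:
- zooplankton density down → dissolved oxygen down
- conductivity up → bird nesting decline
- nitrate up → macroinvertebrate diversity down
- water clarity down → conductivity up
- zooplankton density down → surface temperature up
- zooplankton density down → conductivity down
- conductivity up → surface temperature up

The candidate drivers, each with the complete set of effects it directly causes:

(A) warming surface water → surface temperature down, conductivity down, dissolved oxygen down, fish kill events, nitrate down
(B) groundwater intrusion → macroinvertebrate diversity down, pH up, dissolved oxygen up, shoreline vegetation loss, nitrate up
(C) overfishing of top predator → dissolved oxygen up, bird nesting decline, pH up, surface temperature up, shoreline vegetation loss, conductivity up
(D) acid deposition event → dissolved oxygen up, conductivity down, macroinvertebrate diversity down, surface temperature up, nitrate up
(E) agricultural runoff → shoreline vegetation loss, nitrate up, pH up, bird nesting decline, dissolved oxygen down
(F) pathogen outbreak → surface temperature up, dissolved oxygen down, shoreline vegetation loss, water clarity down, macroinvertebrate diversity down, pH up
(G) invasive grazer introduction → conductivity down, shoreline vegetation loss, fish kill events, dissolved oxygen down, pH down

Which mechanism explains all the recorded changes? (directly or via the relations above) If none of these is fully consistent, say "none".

F

Checking each candidate against the observations:
(A) warming surface water — dissolved oxygen down yes; shoreline vegetation loss NO; bird nesting decline NO; surface temperature up NO; pH up NO
(B) groundwater intrusion — fails on dissolved oxygen down, bird nesting decline, surface temperature up (predicts dissolved oxygen up, not dissolved oxygen down)
(C) overfishing of top predator — dissolved oxygen down NO; shoreline vegetation loss yes; bird nesting decline yes; surface temperature up yes; pH up yes
(D) acid deposition event — fails on dissolved oxygen down, shoreline vegetation loss, bird nesting decline, pH up (predicts dissolved oxygen up, not dissolved oxygen down)
(E) agricultural runoff — does not account for surface temperature up
(F) pathogen outbreak — accounts for every observation (bird nesting decline by water clarity down → conductivity up → bird nesting decline)
(G) invasive grazer introduction — dissolved oxygen down yes; shoreline vegetation loss yes; bird nesting decline NO; surface temperature up NO; pH up NO
(F) is the only candidate with no mismatches.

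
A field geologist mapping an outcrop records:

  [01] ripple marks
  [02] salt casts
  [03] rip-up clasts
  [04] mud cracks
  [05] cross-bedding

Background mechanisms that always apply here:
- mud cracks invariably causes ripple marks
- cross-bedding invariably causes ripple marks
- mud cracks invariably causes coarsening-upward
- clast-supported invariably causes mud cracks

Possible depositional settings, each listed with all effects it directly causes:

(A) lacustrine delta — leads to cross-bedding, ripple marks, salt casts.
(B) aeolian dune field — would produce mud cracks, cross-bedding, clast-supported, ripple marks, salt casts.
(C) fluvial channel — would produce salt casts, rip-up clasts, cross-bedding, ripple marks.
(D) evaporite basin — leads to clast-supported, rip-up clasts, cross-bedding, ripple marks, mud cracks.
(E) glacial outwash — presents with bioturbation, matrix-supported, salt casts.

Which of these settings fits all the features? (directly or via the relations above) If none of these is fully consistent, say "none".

For each candidate, compare predicted effects to what was observed:
(A) lacustrine delta — ripple marks +; salt casts +; rip-up clasts -; mud cracks -; cross-bedding +
(B) aeolian dune field — ripple marks +; salt casts +; rip-up clasts -; mud cracks +; cross-bedding +
(C) fluvial channel — does not account for mud cracks
(D) evaporite basin — does not account for salt casts
(E) glacial outwash — does not account for ripple marks, rip-up clasts, mud cracks, cross-bedding
No candidate is consistent with all observations.

none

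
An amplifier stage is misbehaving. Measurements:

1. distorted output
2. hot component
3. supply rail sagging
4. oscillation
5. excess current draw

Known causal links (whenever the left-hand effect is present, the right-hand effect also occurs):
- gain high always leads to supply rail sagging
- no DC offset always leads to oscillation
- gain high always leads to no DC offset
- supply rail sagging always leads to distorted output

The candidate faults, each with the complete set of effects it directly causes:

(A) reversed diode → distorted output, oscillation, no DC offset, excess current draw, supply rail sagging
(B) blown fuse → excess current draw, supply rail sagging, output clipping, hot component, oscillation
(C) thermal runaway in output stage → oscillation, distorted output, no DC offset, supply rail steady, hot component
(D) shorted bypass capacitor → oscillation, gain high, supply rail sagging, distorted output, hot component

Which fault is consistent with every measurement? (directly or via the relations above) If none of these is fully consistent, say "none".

B

Checking each candidate against the observations:
(A) reversed diode — distorted output match; hot component miss; supply rail sagging match; oscillation match; excess current draw match
(B) blown fuse — accounts for every observation (distorted output via supply rail sagging → distorted output)
(C) thermal runaway in output stage — distorted output match; hot component match; supply rail sagging miss; oscillation match; excess current draw miss
(D) shorted bypass capacitor — distorted output match; hot component match; supply rail sagging match; oscillation match; excess current draw miss
Only (B) is consistent with every observation.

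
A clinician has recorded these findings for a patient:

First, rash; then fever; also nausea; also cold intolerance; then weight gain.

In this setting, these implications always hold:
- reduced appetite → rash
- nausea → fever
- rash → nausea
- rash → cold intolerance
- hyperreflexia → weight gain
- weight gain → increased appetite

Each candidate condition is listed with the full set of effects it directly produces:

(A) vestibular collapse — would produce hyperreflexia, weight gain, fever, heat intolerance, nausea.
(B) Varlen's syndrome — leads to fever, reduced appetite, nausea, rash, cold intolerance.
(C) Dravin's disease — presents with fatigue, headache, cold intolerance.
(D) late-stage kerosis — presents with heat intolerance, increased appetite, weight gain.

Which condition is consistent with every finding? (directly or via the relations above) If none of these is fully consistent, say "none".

none

For each candidate, compare predicted effects to what was observed:
(A) vestibular collapse — fails on rash, cold intolerance (predicts heat intolerance, not cold intolerance)
(B) Varlen's syndrome — does not account for weight gain
(C) Dravin's disease — rash miss; fever miss; nausea miss; cold intolerance match; weight gain miss
(D) late-stage kerosis — rash miss; fever miss; nausea miss; cold intolerance miss; weight gain match
None of the listed candidates fits everything.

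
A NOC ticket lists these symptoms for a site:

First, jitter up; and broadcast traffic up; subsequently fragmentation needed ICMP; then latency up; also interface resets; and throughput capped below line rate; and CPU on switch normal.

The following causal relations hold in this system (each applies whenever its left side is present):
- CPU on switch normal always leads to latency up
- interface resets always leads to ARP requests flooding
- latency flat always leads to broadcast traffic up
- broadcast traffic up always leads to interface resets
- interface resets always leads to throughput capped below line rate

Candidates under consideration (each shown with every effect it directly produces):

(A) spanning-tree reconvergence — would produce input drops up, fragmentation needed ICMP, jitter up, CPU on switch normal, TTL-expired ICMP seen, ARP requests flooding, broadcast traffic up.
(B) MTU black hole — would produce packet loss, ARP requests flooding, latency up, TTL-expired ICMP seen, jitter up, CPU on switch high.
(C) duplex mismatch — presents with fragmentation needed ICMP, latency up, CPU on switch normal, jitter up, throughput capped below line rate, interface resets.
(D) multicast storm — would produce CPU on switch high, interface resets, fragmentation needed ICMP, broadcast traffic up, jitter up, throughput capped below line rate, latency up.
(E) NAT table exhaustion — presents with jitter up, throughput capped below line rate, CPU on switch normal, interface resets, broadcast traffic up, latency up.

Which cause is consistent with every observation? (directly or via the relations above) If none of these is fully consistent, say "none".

Checking each candidate against the observations:
(A) spanning-tree reconvergence — accounts for every observation (latency up through CPU on switch normal → latency up)
(B) MTU black hole — fails on broadcast traffic up, fragmentation needed ICMP, interface resets, throughput capped below line rate, CPU on switch normal (predicts CPU on switch high, not CPU on switch normal)
(C) duplex mismatch — jitter up match; broadcast traffic up miss; fragmentation needed ICMP match; latency up match; interface resets match; throughput capped below line rate match; CPU on switch normal match
(D) multicast storm — fails on CPU on switch normal (predicts CPU on switch high, not CPU on switch normal)
(E) NAT table exhaustion — jitter up match; broadcast traffic up match; fragmentation needed ICMP miss; latency up match; interface resets match; throughput capped below line rate match; CPU on switch normal match
(A) is the only candidate with no mismatches.

A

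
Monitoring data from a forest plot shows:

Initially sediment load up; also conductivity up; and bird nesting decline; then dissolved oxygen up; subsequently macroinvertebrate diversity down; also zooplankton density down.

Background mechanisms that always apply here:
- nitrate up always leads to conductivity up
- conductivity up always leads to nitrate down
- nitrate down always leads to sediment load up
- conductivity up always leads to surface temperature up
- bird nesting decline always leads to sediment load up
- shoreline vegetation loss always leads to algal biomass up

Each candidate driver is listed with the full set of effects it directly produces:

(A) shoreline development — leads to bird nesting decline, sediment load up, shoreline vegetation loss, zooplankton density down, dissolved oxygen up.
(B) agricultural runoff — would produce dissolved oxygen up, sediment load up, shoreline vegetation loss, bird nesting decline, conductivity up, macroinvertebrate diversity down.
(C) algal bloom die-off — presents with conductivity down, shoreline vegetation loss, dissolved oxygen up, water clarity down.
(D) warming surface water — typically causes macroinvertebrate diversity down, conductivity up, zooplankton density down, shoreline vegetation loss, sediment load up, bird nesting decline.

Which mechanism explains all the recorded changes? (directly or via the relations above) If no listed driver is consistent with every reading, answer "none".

none

For each candidate, compare predicted effects to what was observed:
(A) shoreline development — sediment load up +; conductivity up -; bird nesting decline +; dissolved oxygen up +; macroinvertebrate diversity down -; zooplankton density down +
(B) agricultural runoff — sediment load up +; conductivity up +; bird nesting decline +; dissolved oxygen up +; macroinvertebrate diversity down +; zooplankton density down -
(C) algal bloom die-off — sediment load up -; conductivity up -; bird nesting decline -; dissolved oxygen up +; macroinvertebrate diversity down -; zooplankton density down -
(D) warming surface water — does not account for dissolved oxygen up
None of the listed candidates fits everything.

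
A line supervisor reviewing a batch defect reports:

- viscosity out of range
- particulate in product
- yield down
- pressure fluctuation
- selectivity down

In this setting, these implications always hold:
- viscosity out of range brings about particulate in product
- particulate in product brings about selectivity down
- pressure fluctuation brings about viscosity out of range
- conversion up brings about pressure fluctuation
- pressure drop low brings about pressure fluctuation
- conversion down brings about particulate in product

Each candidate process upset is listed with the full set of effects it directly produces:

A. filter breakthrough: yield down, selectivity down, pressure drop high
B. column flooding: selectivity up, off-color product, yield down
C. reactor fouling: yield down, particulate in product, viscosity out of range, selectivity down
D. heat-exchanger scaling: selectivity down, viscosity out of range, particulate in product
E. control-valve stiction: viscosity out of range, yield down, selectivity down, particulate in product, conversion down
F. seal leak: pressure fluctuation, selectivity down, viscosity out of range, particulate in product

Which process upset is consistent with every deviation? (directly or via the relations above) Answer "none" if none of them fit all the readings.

none

Per-candidate check:
(A) filter breakthrough — does not account for viscosity out of range, particulate in product, pressure fluctuation
(B) column flooding — fails on viscosity out of range, particulate in product, pressure fluctuation, selectivity down (predicts selectivity up, not selectivity down)
(C) reactor fouling — does not account for pressure fluctuation
(D) heat-exchanger scaling — viscosity out of range yes; particulate in product yes; yield down NO; pressure fluctuation NO; selectivity down yes
(E) control-valve stiction — does not account for pressure fluctuation
(F) seal leak — does not account for yield down
None of the listed candidates fits everything.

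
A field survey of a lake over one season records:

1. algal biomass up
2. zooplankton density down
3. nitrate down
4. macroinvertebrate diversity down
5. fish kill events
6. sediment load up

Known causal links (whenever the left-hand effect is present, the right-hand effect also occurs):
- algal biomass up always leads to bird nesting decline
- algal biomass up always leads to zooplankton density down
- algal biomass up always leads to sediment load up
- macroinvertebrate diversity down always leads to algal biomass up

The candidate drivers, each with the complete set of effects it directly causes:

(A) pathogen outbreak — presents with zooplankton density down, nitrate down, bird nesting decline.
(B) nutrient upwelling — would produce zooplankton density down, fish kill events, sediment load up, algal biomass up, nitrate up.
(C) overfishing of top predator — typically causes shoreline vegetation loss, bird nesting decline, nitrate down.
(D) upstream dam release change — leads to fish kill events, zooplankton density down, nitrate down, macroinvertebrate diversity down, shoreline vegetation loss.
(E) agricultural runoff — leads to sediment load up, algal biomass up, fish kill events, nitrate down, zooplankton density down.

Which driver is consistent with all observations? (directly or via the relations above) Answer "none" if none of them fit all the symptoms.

Checking each candidate against the observations:
(A) pathogen outbreak — algal biomass up miss; zooplankton density down match; nitrate down match; macroinvertebrate diversity down miss; fish kill events miss; sediment load up miss
(B) nutrient upwelling — fails on nitrate down, macroinvertebrate diversity down (predicts nitrate up, not nitrate down)
(C) overfishing of top predator — algal biomass up miss; zooplankton density down miss; nitrate down match; macroinvertebrate diversity down miss; fish kill events miss; sediment load up miss
(D) upstream dam release change — algal biomass up match (through macroinvertebrate diversity down → algal biomass up); zooplankton density down match; nitrate down match; macroinvertebrate diversity down match; fish kill events match; sediment load up match (through macroinvertebrate diversity down → algal biomass up → sediment load up)
(E) agricultural runoff — algal biomass up match; zooplankton density down match; nitrate down match; macroinvertebrate diversity down miss; fish kill events match; sediment load up match
(D) alone accounts for all the evidence.

D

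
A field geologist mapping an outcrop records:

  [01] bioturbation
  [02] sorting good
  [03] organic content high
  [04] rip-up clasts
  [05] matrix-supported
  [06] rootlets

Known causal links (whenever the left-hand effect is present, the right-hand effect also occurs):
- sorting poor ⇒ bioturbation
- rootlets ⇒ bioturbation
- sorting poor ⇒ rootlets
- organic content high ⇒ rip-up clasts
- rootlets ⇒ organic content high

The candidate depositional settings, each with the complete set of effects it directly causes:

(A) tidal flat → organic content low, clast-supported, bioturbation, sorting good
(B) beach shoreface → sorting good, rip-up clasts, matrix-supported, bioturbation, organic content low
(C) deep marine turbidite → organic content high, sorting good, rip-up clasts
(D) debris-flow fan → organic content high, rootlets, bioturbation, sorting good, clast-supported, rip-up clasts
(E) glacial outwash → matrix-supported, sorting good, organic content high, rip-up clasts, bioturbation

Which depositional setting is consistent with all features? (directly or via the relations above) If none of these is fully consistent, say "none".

none

Checking each candidate against the observations:
(A) tidal flat — fails on organic content high, rip-up clasts, matrix-supported, rootlets (predicts organic content low, not organic content high; predicts clast-supported, not matrix-supported)
(B) beach shoreface — fails on organic content high, rootlets (predicts organic content low, not organic content high)
(C) deep marine turbidite — does not account for bioturbation, matrix-supported, rootlets
(D) debris-flow fan — bioturbation +; sorting good +; organic content high +; rip-up clasts +; matrix-supported -; rootlets +
(E) glacial outwash — does not account for rootlets
Every candidate fails on at least one observation.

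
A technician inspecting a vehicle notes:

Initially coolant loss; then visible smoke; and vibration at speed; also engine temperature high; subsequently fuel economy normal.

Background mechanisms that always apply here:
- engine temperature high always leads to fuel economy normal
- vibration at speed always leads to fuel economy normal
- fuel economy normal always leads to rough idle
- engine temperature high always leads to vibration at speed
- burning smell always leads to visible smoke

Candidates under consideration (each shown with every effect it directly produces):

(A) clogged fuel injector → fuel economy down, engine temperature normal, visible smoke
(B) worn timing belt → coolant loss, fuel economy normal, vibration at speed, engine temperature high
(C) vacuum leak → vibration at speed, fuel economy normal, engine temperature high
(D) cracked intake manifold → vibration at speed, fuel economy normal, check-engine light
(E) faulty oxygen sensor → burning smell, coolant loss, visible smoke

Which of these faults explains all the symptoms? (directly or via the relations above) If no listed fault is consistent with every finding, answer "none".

none

Checking each candidate against the observations:
(A) clogged fuel injector — coolant loss miss; visible smoke match; vibration at speed miss; engine temperature high miss; fuel economy normal miss
(B) worn timing belt — coolant loss match; visible smoke miss; vibration at speed match; engine temperature high match; fuel economy normal match
(C) vacuum leak — coolant loss miss; visible smoke miss; vibration at speed match; engine temperature high match; fuel economy normal match
(D) cracked intake manifold — coolant loss miss; visible smoke miss; vibration at speed match; engine temperature high miss; fuel economy normal match
(E) faulty oxygen sensor — coolant loss match; visible smoke match; vibration at speed miss; engine temperature high miss; fuel economy normal miss
None of the listed candidates fits everything.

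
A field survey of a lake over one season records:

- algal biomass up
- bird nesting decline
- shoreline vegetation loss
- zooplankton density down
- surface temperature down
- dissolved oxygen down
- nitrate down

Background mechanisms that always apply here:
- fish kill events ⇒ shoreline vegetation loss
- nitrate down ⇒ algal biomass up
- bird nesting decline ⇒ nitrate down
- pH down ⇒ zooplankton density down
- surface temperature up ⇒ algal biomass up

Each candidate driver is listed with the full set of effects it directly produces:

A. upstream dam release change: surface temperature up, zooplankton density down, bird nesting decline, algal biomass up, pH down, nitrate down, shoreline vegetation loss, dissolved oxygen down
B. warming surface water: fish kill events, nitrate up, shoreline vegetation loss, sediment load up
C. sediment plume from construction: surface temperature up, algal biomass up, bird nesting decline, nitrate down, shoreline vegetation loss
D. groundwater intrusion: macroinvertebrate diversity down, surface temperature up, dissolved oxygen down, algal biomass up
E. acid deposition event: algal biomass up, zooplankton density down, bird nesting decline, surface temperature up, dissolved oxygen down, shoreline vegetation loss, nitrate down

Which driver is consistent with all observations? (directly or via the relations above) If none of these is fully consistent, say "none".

none

Checking each candidate against the observations:
(A) upstream dam release change — algal biomass up yes; bird nesting decline yes; shoreline vegetation loss yes; zooplankton density down yes; surface temperature down NO; dissolved oxygen down yes; nitrate down yes
(B) warming surface water — algal biomass up NO; bird nesting decline NO; shoreline vegetation loss yes; zooplankton density down NO; surface temperature down NO; dissolved oxygen down NO; nitrate down NO
(C) sediment plume from construction — fails on zooplankton density down, surface temperature down, dissolved oxygen down (predicts surface temperature up, not surface temperature down)
(D) groundwater intrusion — fails on bird nesting decline, shoreline vegetation loss, zooplankton density down, surface temperature down, nitrate down (predicts surface temperature up, not surface temperature down)
(E) acid deposition event — algal biomass up yes; bird nesting decline yes; shoreline vegetation loss yes; zooplankton density down yes; surface temperature down NO; dissolved oxygen down yes; nitrate down yes
No candidate is consistent with all observations.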